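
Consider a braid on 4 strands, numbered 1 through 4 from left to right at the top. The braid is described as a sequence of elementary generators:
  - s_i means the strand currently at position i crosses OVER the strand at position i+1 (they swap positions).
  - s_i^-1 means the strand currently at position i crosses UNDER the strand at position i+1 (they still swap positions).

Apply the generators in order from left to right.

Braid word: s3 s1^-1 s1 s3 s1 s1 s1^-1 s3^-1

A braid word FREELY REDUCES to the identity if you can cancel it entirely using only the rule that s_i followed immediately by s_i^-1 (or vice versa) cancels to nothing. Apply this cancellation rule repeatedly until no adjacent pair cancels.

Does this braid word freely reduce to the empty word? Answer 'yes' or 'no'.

Gen 1 (s3): push. Stack: [s3]
Gen 2 (s1^-1): push. Stack: [s3 s1^-1]
Gen 3 (s1): cancels prior s1^-1. Stack: [s3]
Gen 4 (s3): push. Stack: [s3 s3]
Gen 5 (s1): push. Stack: [s3 s3 s1]
Gen 6 (s1): push. Stack: [s3 s3 s1 s1]
Gen 7 (s1^-1): cancels prior s1. Stack: [s3 s3 s1]
Gen 8 (s3^-1): push. Stack: [s3 s3 s1 s3^-1]
Reduced word: s3 s3 s1 s3^-1

Answer: no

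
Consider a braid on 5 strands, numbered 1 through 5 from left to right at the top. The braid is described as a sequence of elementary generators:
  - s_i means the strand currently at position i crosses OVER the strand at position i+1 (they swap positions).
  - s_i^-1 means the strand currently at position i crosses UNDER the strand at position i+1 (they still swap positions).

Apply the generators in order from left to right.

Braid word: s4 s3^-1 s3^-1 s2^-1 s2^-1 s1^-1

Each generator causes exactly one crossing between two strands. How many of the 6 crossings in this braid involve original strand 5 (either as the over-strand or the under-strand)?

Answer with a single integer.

Gen 1: crossing 4x5. Involves strand 5? yes. Count so far: 1
Gen 2: crossing 3x5. Involves strand 5? yes. Count so far: 2
Gen 3: crossing 5x3. Involves strand 5? yes. Count so far: 3
Gen 4: crossing 2x3. Involves strand 5? no. Count so far: 3
Gen 5: crossing 3x2. Involves strand 5? no. Count so far: 3
Gen 6: crossing 1x2. Involves strand 5? no. Count so far: 3

Answer: 3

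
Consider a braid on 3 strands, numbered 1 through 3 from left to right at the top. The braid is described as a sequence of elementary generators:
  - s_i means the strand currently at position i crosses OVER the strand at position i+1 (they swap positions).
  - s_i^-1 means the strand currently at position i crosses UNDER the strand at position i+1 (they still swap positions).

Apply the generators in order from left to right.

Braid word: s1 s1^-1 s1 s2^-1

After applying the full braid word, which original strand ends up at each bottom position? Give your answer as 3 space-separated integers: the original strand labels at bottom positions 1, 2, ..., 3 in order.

Answer: 2 3 1

Derivation:
Gen 1 (s1): strand 1 crosses over strand 2. Perm now: [2 1 3]
Gen 2 (s1^-1): strand 2 crosses under strand 1. Perm now: [1 2 3]
Gen 3 (s1): strand 1 crosses over strand 2. Perm now: [2 1 3]
Gen 4 (s2^-1): strand 1 crosses under strand 3. Perm now: [2 3 1]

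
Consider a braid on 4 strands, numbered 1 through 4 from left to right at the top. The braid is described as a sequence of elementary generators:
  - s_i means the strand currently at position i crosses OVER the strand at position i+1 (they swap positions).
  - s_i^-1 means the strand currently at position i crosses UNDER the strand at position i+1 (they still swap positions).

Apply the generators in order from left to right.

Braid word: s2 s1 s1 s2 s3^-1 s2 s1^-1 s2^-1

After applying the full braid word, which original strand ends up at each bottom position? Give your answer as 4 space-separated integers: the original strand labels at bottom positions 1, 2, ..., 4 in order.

Answer: 4 2 1 3

Derivation:
Gen 1 (s2): strand 2 crosses over strand 3. Perm now: [1 3 2 4]
Gen 2 (s1): strand 1 crosses over strand 3. Perm now: [3 1 2 4]
Gen 3 (s1): strand 3 crosses over strand 1. Perm now: [1 3 2 4]
Gen 4 (s2): strand 3 crosses over strand 2. Perm now: [1 2 3 4]
Gen 5 (s3^-1): strand 3 crosses under strand 4. Perm now: [1 2 4 3]
Gen 6 (s2): strand 2 crosses over strand 4. Perm now: [1 4 2 3]
Gen 7 (s1^-1): strand 1 crosses under strand 4. Perm now: [4 1 2 3]
Gen 8 (s2^-1): strand 1 crosses under strand 2. Perm now: [4 2 1 3]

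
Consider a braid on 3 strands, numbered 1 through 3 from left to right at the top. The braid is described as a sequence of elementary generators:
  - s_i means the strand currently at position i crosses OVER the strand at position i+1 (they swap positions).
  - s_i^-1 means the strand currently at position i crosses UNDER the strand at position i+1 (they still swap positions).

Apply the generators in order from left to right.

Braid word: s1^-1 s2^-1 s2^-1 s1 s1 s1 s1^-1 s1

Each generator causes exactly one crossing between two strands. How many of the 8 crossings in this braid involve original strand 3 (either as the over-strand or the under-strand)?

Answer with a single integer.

Gen 1: crossing 1x2. Involves strand 3? no. Count so far: 0
Gen 2: crossing 1x3. Involves strand 3? yes. Count so far: 1
Gen 3: crossing 3x1. Involves strand 3? yes. Count so far: 2
Gen 4: crossing 2x1. Involves strand 3? no. Count so far: 2
Gen 5: crossing 1x2. Involves strand 3? no. Count so far: 2
Gen 6: crossing 2x1. Involves strand 3? no. Count so far: 2
Gen 7: crossing 1x2. Involves strand 3? no. Count so far: 2
Gen 8: crossing 2x1. Involves strand 3? no. Count so far: 2

Answer: 2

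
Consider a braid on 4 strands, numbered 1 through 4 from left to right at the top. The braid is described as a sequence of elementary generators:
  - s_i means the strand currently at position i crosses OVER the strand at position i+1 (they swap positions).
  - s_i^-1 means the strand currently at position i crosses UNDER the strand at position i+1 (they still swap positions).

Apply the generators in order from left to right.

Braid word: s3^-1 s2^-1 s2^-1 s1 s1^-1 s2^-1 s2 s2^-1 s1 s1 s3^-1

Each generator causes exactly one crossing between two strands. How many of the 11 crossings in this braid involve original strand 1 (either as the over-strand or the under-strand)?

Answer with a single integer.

Gen 1: crossing 3x4. Involves strand 1? no. Count so far: 0
Gen 2: crossing 2x4. Involves strand 1? no. Count so far: 0
Gen 3: crossing 4x2. Involves strand 1? no. Count so far: 0
Gen 4: crossing 1x2. Involves strand 1? yes. Count so far: 1
Gen 5: crossing 2x1. Involves strand 1? yes. Count so far: 2
Gen 6: crossing 2x4. Involves strand 1? no. Count so far: 2
Gen 7: crossing 4x2. Involves strand 1? no. Count so far: 2
Gen 8: crossing 2x4. Involves strand 1? no. Count so far: 2
Gen 9: crossing 1x4. Involves strand 1? yes. Count so far: 3
Gen 10: crossing 4x1. Involves strand 1? yes. Count so far: 4
Gen 11: crossing 2x3. Involves strand 1? no. Count so far: 4

Answer: 4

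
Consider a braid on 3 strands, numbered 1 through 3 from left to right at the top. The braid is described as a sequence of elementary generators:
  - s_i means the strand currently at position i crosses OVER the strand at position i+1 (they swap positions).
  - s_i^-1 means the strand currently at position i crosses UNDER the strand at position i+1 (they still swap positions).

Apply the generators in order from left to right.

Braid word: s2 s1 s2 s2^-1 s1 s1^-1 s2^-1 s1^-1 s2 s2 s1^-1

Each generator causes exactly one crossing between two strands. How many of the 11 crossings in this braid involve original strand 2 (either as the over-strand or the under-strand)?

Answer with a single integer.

Gen 1: crossing 2x3. Involves strand 2? yes. Count so far: 1
Gen 2: crossing 1x3. Involves strand 2? no. Count so far: 1
Gen 3: crossing 1x2. Involves strand 2? yes. Count so far: 2
Gen 4: crossing 2x1. Involves strand 2? yes. Count so far: 3
Gen 5: crossing 3x1. Involves strand 2? no. Count so far: 3
Gen 6: crossing 1x3. Involves strand 2? no. Count so far: 3
Gen 7: crossing 1x2. Involves strand 2? yes. Count so far: 4
Gen 8: crossing 3x2. Involves strand 2? yes. Count so far: 5
Gen 9: crossing 3x1. Involves strand 2? no. Count so far: 5
Gen 10: crossing 1x3. Involves strand 2? no. Count so far: 5
Gen 11: crossing 2x3. Involves strand 2? yes. Count so far: 6

Answer: 6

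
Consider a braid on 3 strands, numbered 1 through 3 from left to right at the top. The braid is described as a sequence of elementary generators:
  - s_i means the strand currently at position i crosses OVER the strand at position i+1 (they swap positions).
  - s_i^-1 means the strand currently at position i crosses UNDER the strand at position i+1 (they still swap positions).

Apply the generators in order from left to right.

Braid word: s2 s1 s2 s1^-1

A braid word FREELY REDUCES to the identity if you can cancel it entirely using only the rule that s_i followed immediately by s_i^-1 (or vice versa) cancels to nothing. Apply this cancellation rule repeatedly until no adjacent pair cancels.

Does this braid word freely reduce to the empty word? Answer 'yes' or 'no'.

Answer: no

Derivation:
Gen 1 (s2): push. Stack: [s2]
Gen 2 (s1): push. Stack: [s2 s1]
Gen 3 (s2): push. Stack: [s2 s1 s2]
Gen 4 (s1^-1): push. Stack: [s2 s1 s2 s1^-1]
Reduced word: s2 s1 s2 s1^-1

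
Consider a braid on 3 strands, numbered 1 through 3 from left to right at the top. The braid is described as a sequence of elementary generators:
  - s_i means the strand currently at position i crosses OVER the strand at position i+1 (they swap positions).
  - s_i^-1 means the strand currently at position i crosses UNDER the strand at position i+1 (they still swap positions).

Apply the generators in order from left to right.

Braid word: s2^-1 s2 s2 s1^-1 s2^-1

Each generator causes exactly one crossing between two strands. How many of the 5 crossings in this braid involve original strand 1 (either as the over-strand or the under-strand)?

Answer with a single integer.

Gen 1: crossing 2x3. Involves strand 1? no. Count so far: 0
Gen 2: crossing 3x2. Involves strand 1? no. Count so far: 0
Gen 3: crossing 2x3. Involves strand 1? no. Count so far: 0
Gen 4: crossing 1x3. Involves strand 1? yes. Count so far: 1
Gen 5: crossing 1x2. Involves strand 1? yes. Count so far: 2

Answer: 2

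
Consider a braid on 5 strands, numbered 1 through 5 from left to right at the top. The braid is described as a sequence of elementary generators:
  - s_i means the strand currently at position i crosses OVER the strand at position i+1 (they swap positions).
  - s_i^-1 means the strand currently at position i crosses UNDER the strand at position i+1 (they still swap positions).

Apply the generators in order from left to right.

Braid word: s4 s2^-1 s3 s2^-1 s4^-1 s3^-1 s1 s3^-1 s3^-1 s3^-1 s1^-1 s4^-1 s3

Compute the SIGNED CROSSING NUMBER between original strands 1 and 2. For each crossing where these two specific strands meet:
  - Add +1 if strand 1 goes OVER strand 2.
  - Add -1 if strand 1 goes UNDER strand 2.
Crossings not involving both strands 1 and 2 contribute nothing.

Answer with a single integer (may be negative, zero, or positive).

Answer: 0

Derivation:
Gen 1: crossing 4x5. Both 1&2? no. Sum: 0
Gen 2: crossing 2x3. Both 1&2? no. Sum: 0
Gen 3: crossing 2x5. Both 1&2? no. Sum: 0
Gen 4: crossing 3x5. Both 1&2? no. Sum: 0
Gen 5: crossing 2x4. Both 1&2? no. Sum: 0
Gen 6: crossing 3x4. Both 1&2? no. Sum: 0
Gen 7: crossing 1x5. Both 1&2? no. Sum: 0
Gen 8: crossing 4x3. Both 1&2? no. Sum: 0
Gen 9: crossing 3x4. Both 1&2? no. Sum: 0
Gen 10: crossing 4x3. Both 1&2? no. Sum: 0
Gen 11: crossing 5x1. Both 1&2? no. Sum: 0
Gen 12: crossing 4x2. Both 1&2? no. Sum: 0
Gen 13: crossing 3x2. Both 1&2? no. Sum: 0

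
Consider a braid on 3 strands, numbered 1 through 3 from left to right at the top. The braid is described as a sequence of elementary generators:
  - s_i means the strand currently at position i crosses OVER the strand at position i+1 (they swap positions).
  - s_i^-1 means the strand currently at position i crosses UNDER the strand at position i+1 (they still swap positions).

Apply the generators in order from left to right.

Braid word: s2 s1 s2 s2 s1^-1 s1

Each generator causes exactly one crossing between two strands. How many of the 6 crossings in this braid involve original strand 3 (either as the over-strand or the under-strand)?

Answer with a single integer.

Answer: 4

Derivation:
Gen 1: crossing 2x3. Involves strand 3? yes. Count so far: 1
Gen 2: crossing 1x3. Involves strand 3? yes. Count so far: 2
Gen 3: crossing 1x2. Involves strand 3? no. Count so far: 2
Gen 4: crossing 2x1. Involves strand 3? no. Count so far: 2
Gen 5: crossing 3x1. Involves strand 3? yes. Count so far: 3
Gen 6: crossing 1x3. Involves strand 3? yes. Count so far: 4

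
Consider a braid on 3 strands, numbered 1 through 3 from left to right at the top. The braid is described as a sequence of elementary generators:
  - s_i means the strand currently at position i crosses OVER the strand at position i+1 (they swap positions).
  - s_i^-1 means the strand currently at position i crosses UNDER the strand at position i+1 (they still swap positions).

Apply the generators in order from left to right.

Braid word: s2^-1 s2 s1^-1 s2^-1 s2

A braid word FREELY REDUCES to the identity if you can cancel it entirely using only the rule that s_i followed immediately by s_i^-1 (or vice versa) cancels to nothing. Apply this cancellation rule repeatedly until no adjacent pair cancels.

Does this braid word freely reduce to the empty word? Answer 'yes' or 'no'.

Answer: no

Derivation:
Gen 1 (s2^-1): push. Stack: [s2^-1]
Gen 2 (s2): cancels prior s2^-1. Stack: []
Gen 3 (s1^-1): push. Stack: [s1^-1]
Gen 4 (s2^-1): push. Stack: [s1^-1 s2^-1]
Gen 5 (s2): cancels prior s2^-1. Stack: [s1^-1]
Reduced word: s1^-1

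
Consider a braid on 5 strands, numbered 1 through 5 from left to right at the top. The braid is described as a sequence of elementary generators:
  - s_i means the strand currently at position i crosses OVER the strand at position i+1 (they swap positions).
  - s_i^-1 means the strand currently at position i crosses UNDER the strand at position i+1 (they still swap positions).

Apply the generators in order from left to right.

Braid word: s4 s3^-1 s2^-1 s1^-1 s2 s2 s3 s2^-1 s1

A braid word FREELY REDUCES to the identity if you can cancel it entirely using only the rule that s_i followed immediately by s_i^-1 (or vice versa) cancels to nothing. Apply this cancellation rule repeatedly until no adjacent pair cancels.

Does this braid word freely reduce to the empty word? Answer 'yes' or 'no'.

Gen 1 (s4): push. Stack: [s4]
Gen 2 (s3^-1): push. Stack: [s4 s3^-1]
Gen 3 (s2^-1): push. Stack: [s4 s3^-1 s2^-1]
Gen 4 (s1^-1): push. Stack: [s4 s3^-1 s2^-1 s1^-1]
Gen 5 (s2): push. Stack: [s4 s3^-1 s2^-1 s1^-1 s2]
Gen 6 (s2): push. Stack: [s4 s3^-1 s2^-1 s1^-1 s2 s2]
Gen 7 (s3): push. Stack: [s4 s3^-1 s2^-1 s1^-1 s2 s2 s3]
Gen 8 (s2^-1): push. Stack: [s4 s3^-1 s2^-1 s1^-1 s2 s2 s3 s2^-1]
Gen 9 (s1): push. Stack: [s4 s3^-1 s2^-1 s1^-1 s2 s2 s3 s2^-1 s1]
Reduced word: s4 s3^-1 s2^-1 s1^-1 s2 s2 s3 s2^-1 s1

Answer: no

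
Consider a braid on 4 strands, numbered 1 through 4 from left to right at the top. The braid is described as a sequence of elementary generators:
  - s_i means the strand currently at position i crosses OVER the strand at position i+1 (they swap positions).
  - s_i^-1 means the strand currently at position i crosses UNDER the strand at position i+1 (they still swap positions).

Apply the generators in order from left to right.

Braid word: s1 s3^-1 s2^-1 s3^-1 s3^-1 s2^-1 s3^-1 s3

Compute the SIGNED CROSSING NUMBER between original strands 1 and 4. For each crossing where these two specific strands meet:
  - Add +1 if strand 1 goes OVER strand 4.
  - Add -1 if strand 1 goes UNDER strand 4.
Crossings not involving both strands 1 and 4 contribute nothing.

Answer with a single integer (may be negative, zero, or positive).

Answer: 0

Derivation:
Gen 1: crossing 1x2. Both 1&4? no. Sum: 0
Gen 2: crossing 3x4. Both 1&4? no. Sum: 0
Gen 3: 1 under 4. Both 1&4? yes. Contrib: -1. Sum: -1
Gen 4: crossing 1x3. Both 1&4? no. Sum: -1
Gen 5: crossing 3x1. Both 1&4? no. Sum: -1
Gen 6: 4 under 1. Both 1&4? yes. Contrib: +1. Sum: 0
Gen 7: crossing 4x3. Both 1&4? no. Sum: 0
Gen 8: crossing 3x4. Both 1&4? no. Sum: 0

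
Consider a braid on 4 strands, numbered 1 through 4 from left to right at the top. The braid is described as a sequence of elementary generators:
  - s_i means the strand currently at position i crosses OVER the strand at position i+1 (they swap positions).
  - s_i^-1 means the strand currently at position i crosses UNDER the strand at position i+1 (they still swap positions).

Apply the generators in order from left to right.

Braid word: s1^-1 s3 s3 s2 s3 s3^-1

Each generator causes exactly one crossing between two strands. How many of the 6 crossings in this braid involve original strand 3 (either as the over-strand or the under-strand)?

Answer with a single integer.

Gen 1: crossing 1x2. Involves strand 3? no. Count so far: 0
Gen 2: crossing 3x4. Involves strand 3? yes. Count so far: 1
Gen 3: crossing 4x3. Involves strand 3? yes. Count so far: 2
Gen 4: crossing 1x3. Involves strand 3? yes. Count so far: 3
Gen 5: crossing 1x4. Involves strand 3? no. Count so far: 3
Gen 6: crossing 4x1. Involves strand 3? no. Count so far: 3

Answer: 3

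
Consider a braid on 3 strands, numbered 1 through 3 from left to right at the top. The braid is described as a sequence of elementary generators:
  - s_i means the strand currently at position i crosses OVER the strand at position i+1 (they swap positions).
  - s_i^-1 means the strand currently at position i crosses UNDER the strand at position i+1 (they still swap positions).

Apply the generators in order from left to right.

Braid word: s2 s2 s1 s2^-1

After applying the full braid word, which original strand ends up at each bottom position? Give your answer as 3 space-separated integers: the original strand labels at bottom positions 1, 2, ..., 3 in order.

Gen 1 (s2): strand 2 crosses over strand 3. Perm now: [1 3 2]
Gen 2 (s2): strand 3 crosses over strand 2. Perm now: [1 2 3]
Gen 3 (s1): strand 1 crosses over strand 2. Perm now: [2 1 3]
Gen 4 (s2^-1): strand 1 crosses under strand 3. Perm now: [2 3 1]

Answer: 2 3 1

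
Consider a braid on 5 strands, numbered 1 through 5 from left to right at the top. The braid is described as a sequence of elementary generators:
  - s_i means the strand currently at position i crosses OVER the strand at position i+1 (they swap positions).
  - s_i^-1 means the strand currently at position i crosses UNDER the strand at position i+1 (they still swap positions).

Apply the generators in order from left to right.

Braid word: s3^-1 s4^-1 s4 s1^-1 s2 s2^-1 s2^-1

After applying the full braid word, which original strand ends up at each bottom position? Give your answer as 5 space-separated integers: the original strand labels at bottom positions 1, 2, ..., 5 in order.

Answer: 2 4 1 3 5

Derivation:
Gen 1 (s3^-1): strand 3 crosses under strand 4. Perm now: [1 2 4 3 5]
Gen 2 (s4^-1): strand 3 crosses under strand 5. Perm now: [1 2 4 5 3]
Gen 3 (s4): strand 5 crosses over strand 3. Perm now: [1 2 4 3 5]
Gen 4 (s1^-1): strand 1 crosses under strand 2. Perm now: [2 1 4 3 5]
Gen 5 (s2): strand 1 crosses over strand 4. Perm now: [2 4 1 3 5]
Gen 6 (s2^-1): strand 4 crosses under strand 1. Perm now: [2 1 4 3 5]
Gen 7 (s2^-1): strand 1 crosses under strand 4. Perm now: [2 4 1 3 5]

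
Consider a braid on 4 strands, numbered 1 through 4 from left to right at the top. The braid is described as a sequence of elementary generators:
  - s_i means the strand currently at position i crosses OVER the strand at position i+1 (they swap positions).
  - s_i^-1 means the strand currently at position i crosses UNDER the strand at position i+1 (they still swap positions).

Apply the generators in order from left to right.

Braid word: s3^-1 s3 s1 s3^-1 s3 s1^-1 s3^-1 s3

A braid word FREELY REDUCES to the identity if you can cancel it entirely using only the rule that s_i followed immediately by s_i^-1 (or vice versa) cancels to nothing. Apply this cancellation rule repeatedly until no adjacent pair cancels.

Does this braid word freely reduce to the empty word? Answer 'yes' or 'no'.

Gen 1 (s3^-1): push. Stack: [s3^-1]
Gen 2 (s3): cancels prior s3^-1. Stack: []
Gen 3 (s1): push. Stack: [s1]
Gen 4 (s3^-1): push. Stack: [s1 s3^-1]
Gen 5 (s3): cancels prior s3^-1. Stack: [s1]
Gen 6 (s1^-1): cancels prior s1. Stack: []
Gen 7 (s3^-1): push. Stack: [s3^-1]
Gen 8 (s3): cancels prior s3^-1. Stack: []
Reduced word: (empty)

Answer: yes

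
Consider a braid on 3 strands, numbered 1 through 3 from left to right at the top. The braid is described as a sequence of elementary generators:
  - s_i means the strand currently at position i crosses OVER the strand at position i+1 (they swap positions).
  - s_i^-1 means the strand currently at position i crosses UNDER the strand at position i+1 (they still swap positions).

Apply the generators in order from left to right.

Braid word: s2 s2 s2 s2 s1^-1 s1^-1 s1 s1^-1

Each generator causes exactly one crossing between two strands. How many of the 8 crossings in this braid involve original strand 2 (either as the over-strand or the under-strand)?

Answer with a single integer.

Answer: 8

Derivation:
Gen 1: crossing 2x3. Involves strand 2? yes. Count so far: 1
Gen 2: crossing 3x2. Involves strand 2? yes. Count so far: 2
Gen 3: crossing 2x3. Involves strand 2? yes. Count so far: 3
Gen 4: crossing 3x2. Involves strand 2? yes. Count so far: 4
Gen 5: crossing 1x2. Involves strand 2? yes. Count so far: 5
Gen 6: crossing 2x1. Involves strand 2? yes. Count so far: 6
Gen 7: crossing 1x2. Involves strand 2? yes. Count so far: 7
Gen 8: crossing 2x1. Involves strand 2? yes. Count so far: 8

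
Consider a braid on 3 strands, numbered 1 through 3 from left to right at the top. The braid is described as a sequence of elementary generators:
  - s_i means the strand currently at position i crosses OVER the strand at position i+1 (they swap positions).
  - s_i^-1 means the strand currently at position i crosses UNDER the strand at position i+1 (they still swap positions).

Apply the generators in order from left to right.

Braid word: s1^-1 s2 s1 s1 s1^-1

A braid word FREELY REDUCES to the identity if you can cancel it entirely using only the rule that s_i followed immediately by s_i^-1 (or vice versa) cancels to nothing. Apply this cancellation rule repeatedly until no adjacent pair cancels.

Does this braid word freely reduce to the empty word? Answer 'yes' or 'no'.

Gen 1 (s1^-1): push. Stack: [s1^-1]
Gen 2 (s2): push. Stack: [s1^-1 s2]
Gen 3 (s1): push. Stack: [s1^-1 s2 s1]
Gen 4 (s1): push. Stack: [s1^-1 s2 s1 s1]
Gen 5 (s1^-1): cancels prior s1. Stack: [s1^-1 s2 s1]
Reduced word: s1^-1 s2 s1

Answer: no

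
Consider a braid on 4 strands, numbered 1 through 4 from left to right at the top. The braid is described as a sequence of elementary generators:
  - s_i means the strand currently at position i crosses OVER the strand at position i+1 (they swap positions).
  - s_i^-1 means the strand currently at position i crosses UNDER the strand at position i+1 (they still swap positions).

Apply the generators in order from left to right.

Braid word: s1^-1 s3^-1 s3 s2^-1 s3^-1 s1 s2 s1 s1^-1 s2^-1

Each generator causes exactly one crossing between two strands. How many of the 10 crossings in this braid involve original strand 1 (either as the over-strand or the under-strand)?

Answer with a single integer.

Gen 1: crossing 1x2. Involves strand 1? yes. Count so far: 1
Gen 2: crossing 3x4. Involves strand 1? no. Count so far: 1
Gen 3: crossing 4x3. Involves strand 1? no. Count so far: 1
Gen 4: crossing 1x3. Involves strand 1? yes. Count so far: 2
Gen 5: crossing 1x4. Involves strand 1? yes. Count so far: 3
Gen 6: crossing 2x3. Involves strand 1? no. Count so far: 3
Gen 7: crossing 2x4. Involves strand 1? no. Count so far: 3
Gen 8: crossing 3x4. Involves strand 1? no. Count so far: 3
Gen 9: crossing 4x3. Involves strand 1? no. Count so far: 3
Gen 10: crossing 4x2. Involves strand 1? no. Count so far: 3

Answer: 3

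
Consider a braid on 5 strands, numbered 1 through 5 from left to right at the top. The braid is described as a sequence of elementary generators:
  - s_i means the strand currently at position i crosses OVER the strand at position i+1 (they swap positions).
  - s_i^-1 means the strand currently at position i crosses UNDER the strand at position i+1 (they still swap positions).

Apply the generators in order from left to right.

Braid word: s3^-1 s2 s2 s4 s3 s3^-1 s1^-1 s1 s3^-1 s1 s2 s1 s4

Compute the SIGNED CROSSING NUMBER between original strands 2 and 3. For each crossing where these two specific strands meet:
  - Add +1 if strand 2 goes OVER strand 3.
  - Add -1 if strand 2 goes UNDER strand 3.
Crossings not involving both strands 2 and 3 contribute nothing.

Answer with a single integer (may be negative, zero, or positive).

Answer: 0

Derivation:
Gen 1: crossing 3x4. Both 2&3? no. Sum: 0
Gen 2: crossing 2x4. Both 2&3? no. Sum: 0
Gen 3: crossing 4x2. Both 2&3? no. Sum: 0
Gen 4: crossing 3x5. Both 2&3? no. Sum: 0
Gen 5: crossing 4x5. Both 2&3? no. Sum: 0
Gen 6: crossing 5x4. Both 2&3? no. Sum: 0
Gen 7: crossing 1x2. Both 2&3? no. Sum: 0
Gen 8: crossing 2x1. Both 2&3? no. Sum: 0
Gen 9: crossing 4x5. Both 2&3? no. Sum: 0
Gen 10: crossing 1x2. Both 2&3? no. Sum: 0
Gen 11: crossing 1x5. Both 2&3? no. Sum: 0
Gen 12: crossing 2x5. Both 2&3? no. Sum: 0
Gen 13: crossing 4x3. Both 2&3? no. Sum: 0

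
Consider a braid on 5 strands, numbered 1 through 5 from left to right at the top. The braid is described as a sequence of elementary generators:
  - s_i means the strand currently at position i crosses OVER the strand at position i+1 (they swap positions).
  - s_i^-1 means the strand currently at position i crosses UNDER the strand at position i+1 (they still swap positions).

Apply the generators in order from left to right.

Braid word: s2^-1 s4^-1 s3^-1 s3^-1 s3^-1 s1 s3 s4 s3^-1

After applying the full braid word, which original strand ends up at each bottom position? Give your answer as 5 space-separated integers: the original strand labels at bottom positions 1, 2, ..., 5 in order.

Answer: 3 1 4 2 5

Derivation:
Gen 1 (s2^-1): strand 2 crosses under strand 3. Perm now: [1 3 2 4 5]
Gen 2 (s4^-1): strand 4 crosses under strand 5. Perm now: [1 3 2 5 4]
Gen 3 (s3^-1): strand 2 crosses under strand 5. Perm now: [1 3 5 2 4]
Gen 4 (s3^-1): strand 5 crosses under strand 2. Perm now: [1 3 2 5 4]
Gen 5 (s3^-1): strand 2 crosses under strand 5. Perm now: [1 3 5 2 4]
Gen 6 (s1): strand 1 crosses over strand 3. Perm now: [3 1 5 2 4]
Gen 7 (s3): strand 5 crosses over strand 2. Perm now: [3 1 2 5 4]
Gen 8 (s4): strand 5 crosses over strand 4. Perm now: [3 1 2 4 5]
Gen 9 (s3^-1): strand 2 crosses under strand 4. Perm now: [3 1 4 2 5]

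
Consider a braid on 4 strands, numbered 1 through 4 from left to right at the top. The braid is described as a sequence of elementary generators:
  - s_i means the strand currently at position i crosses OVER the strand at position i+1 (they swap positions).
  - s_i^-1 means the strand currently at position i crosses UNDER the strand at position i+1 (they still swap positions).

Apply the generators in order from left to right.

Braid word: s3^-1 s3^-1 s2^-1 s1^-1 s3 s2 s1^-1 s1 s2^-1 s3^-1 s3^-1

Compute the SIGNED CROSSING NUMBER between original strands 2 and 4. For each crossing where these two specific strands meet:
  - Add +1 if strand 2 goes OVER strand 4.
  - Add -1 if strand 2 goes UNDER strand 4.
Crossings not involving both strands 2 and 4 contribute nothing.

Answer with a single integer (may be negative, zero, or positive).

Answer: 1

Derivation:
Gen 1: crossing 3x4. Both 2&4? no. Sum: 0
Gen 2: crossing 4x3. Both 2&4? no. Sum: 0
Gen 3: crossing 2x3. Both 2&4? no. Sum: 0
Gen 4: crossing 1x3. Both 2&4? no. Sum: 0
Gen 5: 2 over 4. Both 2&4? yes. Contrib: +1. Sum: 1
Gen 6: crossing 1x4. Both 2&4? no. Sum: 1
Gen 7: crossing 3x4. Both 2&4? no. Sum: 1
Gen 8: crossing 4x3. Both 2&4? no. Sum: 1
Gen 9: crossing 4x1. Both 2&4? no. Sum: 1
Gen 10: 4 under 2. Both 2&4? yes. Contrib: +1. Sum: 2
Gen 11: 2 under 4. Both 2&4? yes. Contrib: -1. Sum: 1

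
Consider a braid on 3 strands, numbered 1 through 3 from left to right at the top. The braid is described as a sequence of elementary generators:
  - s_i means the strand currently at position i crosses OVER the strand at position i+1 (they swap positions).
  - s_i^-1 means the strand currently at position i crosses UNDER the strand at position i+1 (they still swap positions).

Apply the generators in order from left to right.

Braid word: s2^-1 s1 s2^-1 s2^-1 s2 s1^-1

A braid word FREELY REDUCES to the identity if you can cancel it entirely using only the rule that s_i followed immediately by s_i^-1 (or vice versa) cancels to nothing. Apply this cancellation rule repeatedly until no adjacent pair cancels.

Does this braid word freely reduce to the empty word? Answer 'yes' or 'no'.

Answer: no

Derivation:
Gen 1 (s2^-1): push. Stack: [s2^-1]
Gen 2 (s1): push. Stack: [s2^-1 s1]
Gen 3 (s2^-1): push. Stack: [s2^-1 s1 s2^-1]
Gen 4 (s2^-1): push. Stack: [s2^-1 s1 s2^-1 s2^-1]
Gen 5 (s2): cancels prior s2^-1. Stack: [s2^-1 s1 s2^-1]
Gen 6 (s1^-1): push. Stack: [s2^-1 s1 s2^-1 s1^-1]
Reduced word: s2^-1 s1 s2^-1 s1^-1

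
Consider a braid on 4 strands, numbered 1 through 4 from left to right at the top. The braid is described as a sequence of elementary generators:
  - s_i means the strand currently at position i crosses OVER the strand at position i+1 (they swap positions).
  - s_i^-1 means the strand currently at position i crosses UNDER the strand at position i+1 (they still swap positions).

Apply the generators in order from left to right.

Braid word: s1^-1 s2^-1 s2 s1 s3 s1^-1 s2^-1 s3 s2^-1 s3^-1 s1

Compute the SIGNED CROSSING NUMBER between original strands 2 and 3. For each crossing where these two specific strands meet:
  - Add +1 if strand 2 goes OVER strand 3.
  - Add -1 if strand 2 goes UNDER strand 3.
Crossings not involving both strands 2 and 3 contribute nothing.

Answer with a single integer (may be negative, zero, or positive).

Gen 1: crossing 1x2. Both 2&3? no. Sum: 0
Gen 2: crossing 1x3. Both 2&3? no. Sum: 0
Gen 3: crossing 3x1. Both 2&3? no. Sum: 0
Gen 4: crossing 2x1. Both 2&3? no. Sum: 0
Gen 5: crossing 3x4. Both 2&3? no. Sum: 0
Gen 6: crossing 1x2. Both 2&3? no. Sum: 0
Gen 7: crossing 1x4. Both 2&3? no. Sum: 0
Gen 8: crossing 1x3. Both 2&3? no. Sum: 0
Gen 9: crossing 4x3. Both 2&3? no. Sum: 0
Gen 10: crossing 4x1. Both 2&3? no. Sum: 0
Gen 11: 2 over 3. Both 2&3? yes. Contrib: +1. Sum: 1

Answer: 1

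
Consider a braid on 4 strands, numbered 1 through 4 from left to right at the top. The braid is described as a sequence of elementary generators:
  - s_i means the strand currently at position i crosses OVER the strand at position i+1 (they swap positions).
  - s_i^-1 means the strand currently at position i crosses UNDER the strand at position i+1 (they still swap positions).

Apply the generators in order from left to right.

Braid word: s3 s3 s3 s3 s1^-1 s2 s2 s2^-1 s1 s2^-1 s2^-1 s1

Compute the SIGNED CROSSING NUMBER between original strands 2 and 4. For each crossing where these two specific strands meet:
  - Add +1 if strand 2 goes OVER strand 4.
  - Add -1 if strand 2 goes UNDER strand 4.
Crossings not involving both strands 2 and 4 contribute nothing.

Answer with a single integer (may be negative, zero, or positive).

Gen 1: crossing 3x4. Both 2&4? no. Sum: 0
Gen 2: crossing 4x3. Both 2&4? no. Sum: 0
Gen 3: crossing 3x4. Both 2&4? no. Sum: 0
Gen 4: crossing 4x3. Both 2&4? no. Sum: 0
Gen 5: crossing 1x2. Both 2&4? no. Sum: 0
Gen 6: crossing 1x3. Both 2&4? no. Sum: 0
Gen 7: crossing 3x1. Both 2&4? no. Sum: 0
Gen 8: crossing 1x3. Both 2&4? no. Sum: 0
Gen 9: crossing 2x3. Both 2&4? no. Sum: 0
Gen 10: crossing 2x1. Both 2&4? no. Sum: 0
Gen 11: crossing 1x2. Both 2&4? no. Sum: 0
Gen 12: crossing 3x2. Both 2&4? no. Sum: 0

Answer: 0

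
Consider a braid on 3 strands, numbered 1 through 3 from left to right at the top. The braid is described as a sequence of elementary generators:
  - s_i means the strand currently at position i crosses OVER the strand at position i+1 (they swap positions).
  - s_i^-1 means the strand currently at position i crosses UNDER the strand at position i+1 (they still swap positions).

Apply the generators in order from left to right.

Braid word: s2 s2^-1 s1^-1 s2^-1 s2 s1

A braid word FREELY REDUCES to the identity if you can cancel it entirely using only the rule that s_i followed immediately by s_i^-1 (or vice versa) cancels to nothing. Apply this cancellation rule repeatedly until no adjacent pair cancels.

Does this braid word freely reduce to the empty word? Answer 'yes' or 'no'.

Answer: yes

Derivation:
Gen 1 (s2): push. Stack: [s2]
Gen 2 (s2^-1): cancels prior s2. Stack: []
Gen 3 (s1^-1): push. Stack: [s1^-1]
Gen 4 (s2^-1): push. Stack: [s1^-1 s2^-1]
Gen 5 (s2): cancels prior s2^-1. Stack: [s1^-1]
Gen 6 (s1): cancels prior s1^-1. Stack: []
Reduced word: (empty)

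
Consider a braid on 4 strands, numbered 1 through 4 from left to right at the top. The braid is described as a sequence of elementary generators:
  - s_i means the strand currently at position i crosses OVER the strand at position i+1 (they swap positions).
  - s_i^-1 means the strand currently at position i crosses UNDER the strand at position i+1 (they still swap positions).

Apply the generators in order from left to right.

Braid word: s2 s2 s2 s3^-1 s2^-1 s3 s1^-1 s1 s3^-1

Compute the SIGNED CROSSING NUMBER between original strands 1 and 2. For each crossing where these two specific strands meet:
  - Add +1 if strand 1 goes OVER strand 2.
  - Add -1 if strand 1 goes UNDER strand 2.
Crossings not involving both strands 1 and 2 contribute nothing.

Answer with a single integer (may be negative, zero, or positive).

Answer: 0

Derivation:
Gen 1: crossing 2x3. Both 1&2? no. Sum: 0
Gen 2: crossing 3x2. Both 1&2? no. Sum: 0
Gen 3: crossing 2x3. Both 1&2? no. Sum: 0
Gen 4: crossing 2x4. Both 1&2? no. Sum: 0
Gen 5: crossing 3x4. Both 1&2? no. Sum: 0
Gen 6: crossing 3x2. Both 1&2? no. Sum: 0
Gen 7: crossing 1x4. Both 1&2? no. Sum: 0
Gen 8: crossing 4x1. Both 1&2? no. Sum: 0
Gen 9: crossing 2x3. Both 1&2? no. Sum: 0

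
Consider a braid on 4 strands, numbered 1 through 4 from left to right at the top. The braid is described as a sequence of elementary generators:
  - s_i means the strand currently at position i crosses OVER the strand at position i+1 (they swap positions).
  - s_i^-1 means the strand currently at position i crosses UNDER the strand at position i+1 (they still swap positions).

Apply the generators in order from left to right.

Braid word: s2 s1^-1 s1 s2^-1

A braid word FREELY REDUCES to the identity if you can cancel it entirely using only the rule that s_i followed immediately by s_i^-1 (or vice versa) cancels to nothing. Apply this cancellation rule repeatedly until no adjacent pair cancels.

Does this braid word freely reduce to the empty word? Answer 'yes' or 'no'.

Answer: yes

Derivation:
Gen 1 (s2): push. Stack: [s2]
Gen 2 (s1^-1): push. Stack: [s2 s1^-1]
Gen 3 (s1): cancels prior s1^-1. Stack: [s2]
Gen 4 (s2^-1): cancels prior s2. Stack: []
Reduced word: (empty)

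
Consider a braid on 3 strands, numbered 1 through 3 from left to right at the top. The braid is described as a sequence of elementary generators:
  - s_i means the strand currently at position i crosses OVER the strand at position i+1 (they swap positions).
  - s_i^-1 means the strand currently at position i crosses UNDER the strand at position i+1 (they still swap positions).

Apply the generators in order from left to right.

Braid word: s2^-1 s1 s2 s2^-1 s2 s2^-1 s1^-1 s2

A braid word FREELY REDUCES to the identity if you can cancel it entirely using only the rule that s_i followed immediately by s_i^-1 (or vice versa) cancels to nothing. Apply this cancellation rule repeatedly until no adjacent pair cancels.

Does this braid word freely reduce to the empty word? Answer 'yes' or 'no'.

Answer: yes

Derivation:
Gen 1 (s2^-1): push. Stack: [s2^-1]
Gen 2 (s1): push. Stack: [s2^-1 s1]
Gen 3 (s2): push. Stack: [s2^-1 s1 s2]
Gen 4 (s2^-1): cancels prior s2. Stack: [s2^-1 s1]
Gen 5 (s2): push. Stack: [s2^-1 s1 s2]
Gen 6 (s2^-1): cancels prior s2. Stack: [s2^-1 s1]
Gen 7 (s1^-1): cancels prior s1. Stack: [s2^-1]
Gen 8 (s2): cancels prior s2^-1. Stack: []
Reduced word: (empty)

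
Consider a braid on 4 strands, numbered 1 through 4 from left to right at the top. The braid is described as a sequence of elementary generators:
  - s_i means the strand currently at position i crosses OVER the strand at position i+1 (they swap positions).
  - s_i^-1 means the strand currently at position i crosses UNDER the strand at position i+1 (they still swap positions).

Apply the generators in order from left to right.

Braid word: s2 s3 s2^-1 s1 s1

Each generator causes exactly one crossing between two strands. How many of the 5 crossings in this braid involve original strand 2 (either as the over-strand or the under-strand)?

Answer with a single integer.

Answer: 2

Derivation:
Gen 1: crossing 2x3. Involves strand 2? yes. Count so far: 1
Gen 2: crossing 2x4. Involves strand 2? yes. Count so far: 2
Gen 3: crossing 3x4. Involves strand 2? no. Count so far: 2
Gen 4: crossing 1x4. Involves strand 2? no. Count so far: 2
Gen 5: crossing 4x1. Involves strand 2? no. Count so far: 2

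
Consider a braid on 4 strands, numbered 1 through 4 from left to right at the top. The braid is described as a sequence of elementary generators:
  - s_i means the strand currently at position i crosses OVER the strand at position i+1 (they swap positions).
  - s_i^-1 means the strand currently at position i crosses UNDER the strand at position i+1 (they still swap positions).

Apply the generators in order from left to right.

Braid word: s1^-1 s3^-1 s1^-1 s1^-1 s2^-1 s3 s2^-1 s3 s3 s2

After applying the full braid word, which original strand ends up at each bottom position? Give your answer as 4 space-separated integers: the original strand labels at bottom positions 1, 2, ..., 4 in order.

Gen 1 (s1^-1): strand 1 crosses under strand 2. Perm now: [2 1 3 4]
Gen 2 (s3^-1): strand 3 crosses under strand 4. Perm now: [2 1 4 3]
Gen 3 (s1^-1): strand 2 crosses under strand 1. Perm now: [1 2 4 3]
Gen 4 (s1^-1): strand 1 crosses under strand 2. Perm now: [2 1 4 3]
Gen 5 (s2^-1): strand 1 crosses under strand 4. Perm now: [2 4 1 3]
Gen 6 (s3): strand 1 crosses over strand 3. Perm now: [2 4 3 1]
Gen 7 (s2^-1): strand 4 crosses under strand 3. Perm now: [2 3 4 1]
Gen 8 (s3): strand 4 crosses over strand 1. Perm now: [2 3 1 4]
Gen 9 (s3): strand 1 crosses over strand 4. Perm now: [2 3 4 1]
Gen 10 (s2): strand 3 crosses over strand 4. Perm now: [2 4 3 1]

Answer: 2 4 3 1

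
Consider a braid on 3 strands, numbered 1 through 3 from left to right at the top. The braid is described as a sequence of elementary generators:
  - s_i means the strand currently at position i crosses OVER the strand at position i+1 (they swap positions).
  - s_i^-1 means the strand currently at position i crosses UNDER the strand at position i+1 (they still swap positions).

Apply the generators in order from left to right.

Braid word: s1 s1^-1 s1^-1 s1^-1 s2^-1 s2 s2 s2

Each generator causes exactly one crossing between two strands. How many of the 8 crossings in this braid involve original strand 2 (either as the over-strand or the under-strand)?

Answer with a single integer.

Answer: 8

Derivation:
Gen 1: crossing 1x2. Involves strand 2? yes. Count so far: 1
Gen 2: crossing 2x1. Involves strand 2? yes. Count so far: 2
Gen 3: crossing 1x2. Involves strand 2? yes. Count so far: 3
Gen 4: crossing 2x1. Involves strand 2? yes. Count so far: 4
Gen 5: crossing 2x3. Involves strand 2? yes. Count so far: 5
Gen 6: crossing 3x2. Involves strand 2? yes. Count so far: 6
Gen 7: crossing 2x3. Involves strand 2? yes. Count so far: 7
Gen 8: crossing 3x2. Involves strand 2? yes. Count so far: 8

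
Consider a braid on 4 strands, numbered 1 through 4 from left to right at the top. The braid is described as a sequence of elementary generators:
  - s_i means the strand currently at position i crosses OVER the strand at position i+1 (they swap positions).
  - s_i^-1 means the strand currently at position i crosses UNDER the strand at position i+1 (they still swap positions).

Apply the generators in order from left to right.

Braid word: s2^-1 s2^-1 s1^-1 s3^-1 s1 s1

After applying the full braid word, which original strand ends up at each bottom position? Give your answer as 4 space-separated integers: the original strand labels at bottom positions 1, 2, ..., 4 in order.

Answer: 2 1 4 3

Derivation:
Gen 1 (s2^-1): strand 2 crosses under strand 3. Perm now: [1 3 2 4]
Gen 2 (s2^-1): strand 3 crosses under strand 2. Perm now: [1 2 3 4]
Gen 3 (s1^-1): strand 1 crosses under strand 2. Perm now: [2 1 3 4]
Gen 4 (s3^-1): strand 3 crosses under strand 4. Perm now: [2 1 4 3]
Gen 5 (s1): strand 2 crosses over strand 1. Perm now: [1 2 4 3]
Gen 6 (s1): strand 1 crosses over strand 2. Perm now: [2 1 4 3]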